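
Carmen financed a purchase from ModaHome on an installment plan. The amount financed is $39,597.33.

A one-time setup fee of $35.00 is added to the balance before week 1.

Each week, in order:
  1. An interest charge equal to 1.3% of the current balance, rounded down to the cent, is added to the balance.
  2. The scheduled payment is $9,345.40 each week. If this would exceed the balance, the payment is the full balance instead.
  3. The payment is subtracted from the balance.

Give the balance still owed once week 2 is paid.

$21,857.17

# | Opening | Interest | Payment | End bal
1 | $39,632.33 | $515.22 | $9,345.40 | $30,802.15
2 | $30,802.15 | $400.42 | $9,345.40 | $21,857.17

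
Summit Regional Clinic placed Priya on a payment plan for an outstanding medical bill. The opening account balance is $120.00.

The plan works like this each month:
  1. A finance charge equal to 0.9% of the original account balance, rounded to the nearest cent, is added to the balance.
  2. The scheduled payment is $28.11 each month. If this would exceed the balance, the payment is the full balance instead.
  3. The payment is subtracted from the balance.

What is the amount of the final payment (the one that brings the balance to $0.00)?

$12.96

# | Opening | Interest | Payment | End bal
1 | $120.00 | $1.08 | $28.11 | $92.97
2 | $92.97 | $1.08 | $28.11 | $65.94
3 | $65.94 | $1.08 | $28.11 | $38.91
4 | $38.91 | $1.08 | $28.11 | $11.88
5 | $11.88 | $1.08 | $12.96 | $0.00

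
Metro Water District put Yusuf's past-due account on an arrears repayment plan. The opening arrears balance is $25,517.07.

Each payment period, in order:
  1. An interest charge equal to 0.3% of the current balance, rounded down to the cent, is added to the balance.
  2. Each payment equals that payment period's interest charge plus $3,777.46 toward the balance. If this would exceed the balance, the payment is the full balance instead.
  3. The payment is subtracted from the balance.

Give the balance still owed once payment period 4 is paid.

$10,407.23

Payment period 1: opening $25,517.07; interest $76.55 → $25,593.62; payment $3,854.01; balance $21,739.61
Payment period 2: opening $21,739.61; interest $65.21 → $21,804.82; payment $3,842.67; balance $17,962.15
Payment period 3: opening $17,962.15; interest $53.88 → $18,016.03; payment $3,831.34; balance $14,184.69
Payment period 4: opening $14,184.69; interest $42.55 → $14,227.24; payment $3,820.01; balance $10,407.23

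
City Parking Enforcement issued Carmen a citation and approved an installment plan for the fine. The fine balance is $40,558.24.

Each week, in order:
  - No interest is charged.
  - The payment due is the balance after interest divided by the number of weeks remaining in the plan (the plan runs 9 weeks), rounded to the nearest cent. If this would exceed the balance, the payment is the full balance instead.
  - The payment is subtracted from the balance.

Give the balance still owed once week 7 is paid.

$9,012.95

Week 1: $40,558.24 − $4,506.47 → $36,051.77
Week 2: $36,051.77 − $4,506.47 → $31,545.30
Week 3: $31,545.30 − $4,506.47 → $27,038.83
Week 4: $27,038.83 − $4,506.47 → $22,532.36
Week 5: $22,532.36 − $4,506.47 → $18,025.89
Week 6: $18,025.89 − $4,506.47 → $13,519.42
Week 7: $13,519.42 − $4,506.47 → $9,012.95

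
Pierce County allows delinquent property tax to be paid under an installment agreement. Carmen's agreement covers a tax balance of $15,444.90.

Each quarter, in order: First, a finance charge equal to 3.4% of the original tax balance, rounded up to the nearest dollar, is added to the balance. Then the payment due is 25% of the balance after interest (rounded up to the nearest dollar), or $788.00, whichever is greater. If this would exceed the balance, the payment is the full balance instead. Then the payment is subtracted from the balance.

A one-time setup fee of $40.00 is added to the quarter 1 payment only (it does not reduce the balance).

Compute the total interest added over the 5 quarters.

Quarter 1: opening $15,444.90; interest $526.00 → $15,970.90; payment $3,993.00 (+ $40.00 fee); balance $11,977.90
Quarter 2: opening $11,977.90; interest $526.00 → $12,503.90; payment $3,126.00; balance $9,377.90
Quarter 3: opening $9,377.90; interest $526.00 → $9,903.90; payment $2,476.00; balance $7,427.90
Quarter 4: opening $7,427.90; interest $526.00 → $7,953.90; payment $1,989.00; balance $5,964.90
Quarter 5: opening $5,964.90; interest $526.00 → $6,490.90; payment $1,623.00; balance $4,867.90
Total interest: $526.00 + $526.00 + $526.00 + $526.00 + $526.00 = $2,630.00

$2,630.00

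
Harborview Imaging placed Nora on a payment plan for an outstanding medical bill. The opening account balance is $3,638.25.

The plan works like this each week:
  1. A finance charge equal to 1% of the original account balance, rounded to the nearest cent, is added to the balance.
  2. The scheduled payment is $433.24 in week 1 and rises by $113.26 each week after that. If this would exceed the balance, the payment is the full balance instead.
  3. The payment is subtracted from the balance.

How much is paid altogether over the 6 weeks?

$3,856.53

Week 1: opening $3,638.25; interest $36.38 → $3,674.63; payment $433.24; balance $3,241.39
Week 2: opening $3,241.39; interest $36.38 → $3,277.77; payment $546.50; balance $2,731.27
Week 3: opening $2,731.27; interest $36.38 → $2,767.65; payment $659.76; balance $2,107.89
Week 4: opening $2,107.89; interest $36.38 → $2,144.27; payment $773.02; balance $1,371.25
Week 5: opening $1,371.25; interest $36.38 → $1,407.63; payment $886.28; balance $521.35
Week 6: opening $521.35; interest $36.38 → $557.73; payment $557.73; balance $0.00
Total paid: $3,856.53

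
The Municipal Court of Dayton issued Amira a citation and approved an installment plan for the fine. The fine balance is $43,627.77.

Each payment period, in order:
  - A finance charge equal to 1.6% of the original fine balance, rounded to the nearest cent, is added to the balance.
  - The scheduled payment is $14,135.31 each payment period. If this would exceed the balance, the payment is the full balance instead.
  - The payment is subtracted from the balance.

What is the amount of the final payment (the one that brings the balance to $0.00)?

$4,014.00

Payment period 1: opening $43,627.77; interest $698.04 → $44,325.81; payment $14,135.31; balance $30,190.50
Payment period 2: opening $30,190.50; interest $698.04 → $30,888.54; payment $14,135.31; balance $16,753.23
Payment period 3: opening $16,753.23; interest $698.04 → $17,451.27; payment $14,135.31; balance $3,315.96
Payment period 4: opening $3,315.96; interest $698.04 → $4,014.00; payment $4,014.00; balance $0.00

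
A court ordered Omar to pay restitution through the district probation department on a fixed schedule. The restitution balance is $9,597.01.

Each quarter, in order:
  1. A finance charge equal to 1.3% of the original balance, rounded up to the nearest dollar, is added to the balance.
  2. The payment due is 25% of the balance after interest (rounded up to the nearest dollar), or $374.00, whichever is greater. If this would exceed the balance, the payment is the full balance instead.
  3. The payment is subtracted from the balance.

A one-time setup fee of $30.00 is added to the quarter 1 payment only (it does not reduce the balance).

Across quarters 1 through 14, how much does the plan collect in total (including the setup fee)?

$11,377.01

Quarter 1: $9,597.01 +$125.00 interest = $9,722.01; pay $2,431.00 (+ $30.00 fee) → $7,291.01
Quarter 2: $7,291.01 +$125.00 interest = $7,416.01; pay $1,855.00 → $5,561.01
Quarter 3: $5,561.01 +$125.00 interest = $5,686.01; pay $1,422.00 → $4,264.01
Quarter 4: $4,264.01 +$125.00 interest = $4,389.01; pay $1,098.00 → $3,291.01
Quarter 5: $3,291.01 +$125.00 interest = $3,416.01; pay $855.00 → $2,561.01
Quarter 6: $2,561.01 +$125.00 interest = $2,686.01; pay $672.00 → $2,014.01
Quarter 7: $2,014.01 +$125.00 interest = $2,139.01; pay $535.00 → $1,604.01
Quarter 8: $1,604.01 +$125.00 interest = $1,729.01; pay $433.00 → $1,296.01
Quarter 9: $1,296.01 +$125.00 interest = $1,421.01; pay $374.00 → $1,047.01
Quarter 10: $1,047.01 +$125.00 interest = $1,172.01; pay $374.00 → $798.01
Quarter 11: $798.01 +$125.00 interest = $923.01; pay $374.00 → $549.01
Quarter 12: $549.01 +$125.00 interest = $674.01; pay $374.00 → $300.01
Quarter 13: $300.01 +$125.00 interest = $425.01; pay $374.00 → $51.01
Quarter 14: $51.01 +$125.00 interest = $176.01; pay $176.01 → $0.00
Total paid: $11,377.01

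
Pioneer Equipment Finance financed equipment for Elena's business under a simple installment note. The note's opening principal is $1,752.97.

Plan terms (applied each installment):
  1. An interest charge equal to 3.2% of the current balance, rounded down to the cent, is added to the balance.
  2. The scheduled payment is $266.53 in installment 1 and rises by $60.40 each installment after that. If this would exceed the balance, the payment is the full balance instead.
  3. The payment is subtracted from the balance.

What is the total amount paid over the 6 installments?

$1,944.49

Installment 1: $1,752.97 +$56.09 interest = $1,809.06; pay $266.53 → $1,542.53
Installment 2: $1,542.53 +$49.36 interest = $1,591.89; pay $326.93 → $1,264.96
Installment 3: $1,264.96 +$40.47 interest = $1,305.43; pay $387.33 → $918.10
Installment 4: $918.10 +$29.37 interest = $947.47; pay $447.73 → $499.74
Installment 5: $499.74 +$15.99 interest = $515.73; pay $508.13 → $7.60
Installment 6: $7.60 +$0.24 interest = $7.84; pay $7.84 → $0.00
Total paid: $1,944.49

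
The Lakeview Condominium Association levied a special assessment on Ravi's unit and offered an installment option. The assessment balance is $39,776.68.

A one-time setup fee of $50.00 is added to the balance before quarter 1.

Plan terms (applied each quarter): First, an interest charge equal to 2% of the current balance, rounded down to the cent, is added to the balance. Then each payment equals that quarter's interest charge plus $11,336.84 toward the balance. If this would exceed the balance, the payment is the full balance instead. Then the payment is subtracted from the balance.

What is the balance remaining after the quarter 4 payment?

$0.00

Quarter 1: opening $39,826.68; interest $796.53 → $40,623.21; payment $12,133.37; balance $28,489.84
Quarter 2: opening $28,489.84; interest $569.79 → $29,059.63; payment $11,906.63; balance $17,153.00
Quarter 3: opening $17,153.00; interest $343.06 → $17,496.06; payment $11,679.90; balance $5,816.16
Quarter 4: opening $5,816.16; interest $116.32 → $5,932.48; payment $5,932.48; balance $0.00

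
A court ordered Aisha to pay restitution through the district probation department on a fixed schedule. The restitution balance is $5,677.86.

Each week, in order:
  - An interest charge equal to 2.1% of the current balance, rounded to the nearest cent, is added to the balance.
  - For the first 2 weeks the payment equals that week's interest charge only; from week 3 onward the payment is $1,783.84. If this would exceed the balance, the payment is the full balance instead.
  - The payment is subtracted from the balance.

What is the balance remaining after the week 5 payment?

$578.45

Week 1: $5,677.86 +$119.24 interest = $5,797.10; pay $119.24 → $5,677.86
Week 2: $5,677.86 +$119.24 interest = $5,797.10; pay $119.24 → $5,677.86
Week 3: $5,677.86 +$119.24 interest = $5,797.10; pay $1,783.84 → $4,013.26
Week 4: $4,013.26 +$84.28 interest = $4,097.54; pay $1,783.84 → $2,313.70
Week 5: $2,313.70 +$48.59 interest = $2,362.29; pay $1,783.84 → $578.45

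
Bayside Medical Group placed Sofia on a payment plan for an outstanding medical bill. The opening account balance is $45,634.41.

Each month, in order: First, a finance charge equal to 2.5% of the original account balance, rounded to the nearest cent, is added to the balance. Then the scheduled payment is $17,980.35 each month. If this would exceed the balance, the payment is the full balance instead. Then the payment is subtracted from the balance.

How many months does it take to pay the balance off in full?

Month 1: $45,634.41 +$1,140.86 interest = $46,775.27; pay $17,980.35 → $28,794.92
Month 2: $28,794.92 +$1,140.86 interest = $29,935.78; pay $17,980.35 → $11,955.43
Month 3: $11,955.43 +$1,140.86 interest = $13,096.29; pay $13,096.29 → $0.00
Balance reaches $0.00 in month 3.

3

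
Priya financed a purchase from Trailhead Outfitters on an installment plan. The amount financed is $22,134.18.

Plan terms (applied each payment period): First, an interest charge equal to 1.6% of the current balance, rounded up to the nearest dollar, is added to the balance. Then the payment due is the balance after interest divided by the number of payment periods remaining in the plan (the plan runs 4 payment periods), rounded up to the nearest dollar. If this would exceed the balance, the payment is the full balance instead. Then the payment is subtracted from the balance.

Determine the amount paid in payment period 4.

Payment period 1: $22,134.18 +$355.00 interest = $22,489.18; pay $5,623.00 → $16,866.18
Payment period 2: $16,866.18 +$270.00 interest = $17,136.18; pay $5,713.00 → $11,423.18
Payment period 3: $11,423.18 +$183.00 interest = $11,606.18; pay $5,804.00 → $5,802.18
Payment period 4: $5,802.18 +$93.00 interest = $5,895.18; pay $5,895.18 → $0.00

$5,895.18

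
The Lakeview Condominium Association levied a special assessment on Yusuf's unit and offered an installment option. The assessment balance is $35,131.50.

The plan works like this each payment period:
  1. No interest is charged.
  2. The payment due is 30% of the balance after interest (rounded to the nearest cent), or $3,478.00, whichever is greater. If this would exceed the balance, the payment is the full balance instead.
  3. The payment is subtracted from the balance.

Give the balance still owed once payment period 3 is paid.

Payment period 1: $35,131.50 − $10,539.45 → $24,592.05
Payment period 2: $24,592.05 − $7,377.62 → $17,214.43
Payment period 3: $17,214.43 − $5,164.33 → $12,050.10

$12,050.10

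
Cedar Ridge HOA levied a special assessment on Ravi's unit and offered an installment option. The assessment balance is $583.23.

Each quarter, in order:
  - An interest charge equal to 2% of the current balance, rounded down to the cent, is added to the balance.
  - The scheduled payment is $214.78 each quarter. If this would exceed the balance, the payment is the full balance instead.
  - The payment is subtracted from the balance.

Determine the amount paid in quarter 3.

$176.38

Quarter 1: $583.23 +$11.66 interest = $594.89; pay $214.78 → $380.11
Quarter 2: $380.11 +$7.60 interest = $387.71; pay $214.78 → $172.93
Quarter 3: $172.93 +$3.45 interest = $176.38; pay $176.38 → $0.00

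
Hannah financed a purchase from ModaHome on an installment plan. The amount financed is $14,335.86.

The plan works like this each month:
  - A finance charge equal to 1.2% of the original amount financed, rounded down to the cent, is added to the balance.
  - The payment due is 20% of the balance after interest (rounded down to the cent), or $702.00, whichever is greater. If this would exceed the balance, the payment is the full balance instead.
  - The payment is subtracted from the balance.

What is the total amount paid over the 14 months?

$16,744.28

Month 1: opening $14,335.86; interest $172.03 → $14,507.89; payment $2,901.57; balance $11,606.32
Month 2: opening $11,606.32; interest $172.03 → $11,778.35; payment $2,355.67; balance $9,422.68
Month 3: opening $9,422.68; interest $172.03 → $9,594.71; payment $1,918.94; balance $7,675.77
Month 4: opening $7,675.77; interest $172.03 → $7,847.80; payment $1,569.56; balance $6,278.24
Month 5: opening $6,278.24; interest $172.03 → $6,450.27; payment $1,290.05; balance $5,160.22
Month 6: opening $5,160.22; interest $172.03 → $5,332.25; payment $1,066.45; balance $4,265.80
Month 7: opening $4,265.80; interest $172.03 → $4,437.83; payment $887.56; balance $3,550.27
Month 8: opening $3,550.27; interest $172.03 → $3,722.30; payment $744.46; balance $2,977.84
Month 9: opening $2,977.84; interest $172.03 → $3,149.87; payment $702.00; balance $2,447.87
Month 10: opening $2,447.87; interest $172.03 → $2,619.90; payment $702.00; balance $1,917.90
Month 11: opening $1,917.90; interest $172.03 → $2,089.93; payment $702.00; balance $1,387.93
Month 12: opening $1,387.93; interest $172.03 → $1,559.96; payment $702.00; balance $857.96
Month 13: opening $857.96; interest $172.03 → $1,029.99; payment $702.00; balance $327.99
Month 14: opening $327.99; interest $172.03 → $500.02; payment $500.02; balance $0.00
Total paid: $16,744.28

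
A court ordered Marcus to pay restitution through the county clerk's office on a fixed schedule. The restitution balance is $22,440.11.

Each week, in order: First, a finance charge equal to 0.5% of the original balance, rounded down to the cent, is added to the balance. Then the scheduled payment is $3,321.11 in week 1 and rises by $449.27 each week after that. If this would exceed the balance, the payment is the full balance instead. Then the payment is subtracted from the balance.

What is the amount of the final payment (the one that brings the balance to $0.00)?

Week 1: $22,440.11 +$112.20 interest = $22,552.31; pay $3,321.11 → $19,231.20
Week 2: $19,231.20 +$112.20 interest = $19,343.40; pay $3,770.38 → $15,573.02
Week 3: $15,573.02 +$112.20 interest = $15,685.22; pay $4,219.65 → $11,465.57
Week 4: $11,465.57 +$112.20 interest = $11,577.77; pay $4,668.92 → $6,908.85
Week 5: $6,908.85 +$112.20 interest = $7,021.05; pay $5,118.19 → $1,902.86
Week 6: $1,902.86 +$112.20 interest = $2,015.06; pay $2,015.06 → $0.00

$2,015.06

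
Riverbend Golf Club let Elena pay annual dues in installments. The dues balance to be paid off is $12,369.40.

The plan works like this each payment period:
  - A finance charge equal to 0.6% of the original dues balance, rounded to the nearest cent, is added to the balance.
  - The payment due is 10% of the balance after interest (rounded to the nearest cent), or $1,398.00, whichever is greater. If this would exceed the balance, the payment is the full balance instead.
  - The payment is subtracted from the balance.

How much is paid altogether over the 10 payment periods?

$13,111.60

Payment period 1: $12,369.40 +$74.22 interest = $12,443.62; pay $1,398.00 → $11,045.62
Payment period 2: $11,045.62 +$74.22 interest = $11,119.84; pay $1,398.00 → $9,721.84
Payment period 3: $9,721.84 +$74.22 interest = $9,796.06; pay $1,398.00 → $8,398.06
Payment period 4: $8,398.06 +$74.22 interest = $8,472.28; pay $1,398.00 → $7,074.28
Payment period 5: $7,074.28 +$74.22 interest = $7,148.50; pay $1,398.00 → $5,750.50
Payment period 6: $5,750.50 +$74.22 interest = $5,824.72; pay $1,398.00 → $4,426.72
Payment period 7: $4,426.72 +$74.22 interest = $4,500.94; pay $1,398.00 → $3,102.94
Payment period 8: $3,102.94 +$74.22 interest = $3,177.16; pay $1,398.00 → $1,779.16
Payment period 9: $1,779.16 +$74.22 interest = $1,853.38; pay $1,398.00 → $455.38
Payment period 10: $455.38 +$74.22 interest = $529.60; pay $529.60 → $0.00
Total paid: $13,111.60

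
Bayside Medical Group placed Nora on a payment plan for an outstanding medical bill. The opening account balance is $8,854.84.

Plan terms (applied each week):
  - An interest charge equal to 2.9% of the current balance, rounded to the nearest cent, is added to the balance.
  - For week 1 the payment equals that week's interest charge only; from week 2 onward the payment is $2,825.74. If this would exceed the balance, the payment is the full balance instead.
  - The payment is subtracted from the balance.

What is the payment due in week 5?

Week 1: opening $8,854.84; interest $256.79 → $9,111.63; payment $256.79; balance $8,854.84
Week 2: opening $8,854.84; interest $256.79 → $9,111.63; payment $2,825.74; balance $6,285.89
Week 3: opening $6,285.89; interest $182.29 → $6,468.18; payment $2,825.74; balance $3,642.44
Week 4: opening $3,642.44; interest $105.63 → $3,748.07; payment $2,825.74; balance $922.33
Week 5: opening $922.33; interest $26.75 → $949.08; payment $949.08; balance $0.00

$949.08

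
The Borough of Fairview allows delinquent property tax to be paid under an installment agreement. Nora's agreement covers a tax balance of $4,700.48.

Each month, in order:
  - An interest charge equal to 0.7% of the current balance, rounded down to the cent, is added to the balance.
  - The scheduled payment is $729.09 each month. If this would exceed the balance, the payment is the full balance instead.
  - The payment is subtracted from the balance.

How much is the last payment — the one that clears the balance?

$452.70

# | Opening | Interest | Payment | End bal
1 | $4,700.48 | $32.90 | $729.09 | $4,004.29
2 | $4,004.29 | $28.03 | $729.09 | $3,303.23
3 | $3,303.23 | $23.12 | $729.09 | $2,597.26
4 | $2,597.26 | $18.18 | $729.09 | $1,886.35
5 | $1,886.35 | $13.20 | $729.09 | $1,170.46
6 | $1,170.46 | $8.19 | $729.09 | $449.56
7 | $449.56 | $3.14 | $452.70 | $0.00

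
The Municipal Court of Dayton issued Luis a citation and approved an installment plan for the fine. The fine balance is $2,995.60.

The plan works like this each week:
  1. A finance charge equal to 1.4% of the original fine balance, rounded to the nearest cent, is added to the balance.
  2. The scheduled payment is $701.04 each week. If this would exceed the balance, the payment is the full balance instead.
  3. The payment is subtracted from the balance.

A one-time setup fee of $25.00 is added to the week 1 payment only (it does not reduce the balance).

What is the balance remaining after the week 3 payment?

Week 1: $2,995.60 +$41.94 interest = $3,037.54; pay $701.04 (+ $25.00 fee) → $2,336.50
Week 2: $2,336.50 +$41.94 interest = $2,378.44; pay $701.04 → $1,677.40
Week 3: $1,677.40 +$41.94 interest = $1,719.34; pay $701.04 → $1,018.30

$1,018.30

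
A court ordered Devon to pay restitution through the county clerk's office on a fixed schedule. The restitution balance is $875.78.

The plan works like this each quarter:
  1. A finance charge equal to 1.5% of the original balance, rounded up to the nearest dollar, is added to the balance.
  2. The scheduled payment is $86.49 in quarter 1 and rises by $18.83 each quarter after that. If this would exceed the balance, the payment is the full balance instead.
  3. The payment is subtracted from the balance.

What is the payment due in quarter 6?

Quarter 1: opening $875.78; interest $14.00 → $889.78; payment $86.49; balance $803.29
Quarter 2: opening $803.29; interest $14.00 → $817.29; payment $105.32; balance $711.97
Quarter 3: opening $711.97; interest $14.00 → $725.97; payment $124.15; balance $601.82
Quarter 4: opening $601.82; interest $14.00 → $615.82; payment $142.98; balance $472.84
Quarter 5: opening $472.84; interest $14.00 → $486.84; payment $161.81; balance $325.03
Quarter 6: opening $325.03; interest $14.00 → $339.03; payment $180.64; balance $158.39

$180.64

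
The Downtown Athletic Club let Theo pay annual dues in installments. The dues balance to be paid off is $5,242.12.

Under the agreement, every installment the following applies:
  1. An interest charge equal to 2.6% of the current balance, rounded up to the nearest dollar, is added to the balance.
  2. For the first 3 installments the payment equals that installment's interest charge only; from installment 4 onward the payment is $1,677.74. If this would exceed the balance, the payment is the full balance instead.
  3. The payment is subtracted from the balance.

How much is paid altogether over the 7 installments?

$5,956.12

Installment 1: opening $5,242.12; interest $137.00 → $5,379.12; payment $137.00; balance $5,242.12
Installment 2: opening $5,242.12; interest $137.00 → $5,379.12; payment $137.00; balance $5,242.12
Installment 3: opening $5,242.12; interest $137.00 → $5,379.12; payment $137.00; balance $5,242.12
Installment 4: opening $5,242.12; interest $137.00 → $5,379.12; payment $1,677.74; balance $3,701.38
Installment 5: opening $3,701.38; interest $97.00 → $3,798.38; payment $1,677.74; balance $2,120.64
Installment 6: opening $2,120.64; interest $56.00 → $2,176.64; payment $1,677.74; balance $498.90
Installment 7: opening $498.90; interest $13.00 → $511.90; payment $511.90; balance $0.00
Total paid: $5,956.12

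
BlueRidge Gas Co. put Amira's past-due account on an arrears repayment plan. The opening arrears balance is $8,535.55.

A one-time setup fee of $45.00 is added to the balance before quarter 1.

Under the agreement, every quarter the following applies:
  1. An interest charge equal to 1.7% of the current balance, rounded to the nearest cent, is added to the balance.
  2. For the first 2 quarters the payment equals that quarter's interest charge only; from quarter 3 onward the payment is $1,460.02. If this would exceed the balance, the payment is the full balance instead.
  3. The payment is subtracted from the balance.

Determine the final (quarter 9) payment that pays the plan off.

$358.84

# | Opening | Interest | Payment | End bal
1 | $8,580.55 | $145.87 | $145.87 | $8,580.55
2 | $8,580.55 | $145.87 | $145.87 | $8,580.55
3 | $8,580.55 | $145.87 | $1,460.02 | $7,266.40
4 | $7,266.40 | $123.53 | $1,460.02 | $5,929.91
5 | $5,929.91 | $100.81 | $1,460.02 | $4,570.70
6 | $4,570.70 | $77.70 | $1,460.02 | $3,188.38
7 | $3,188.38 | $54.20 | $1,460.02 | $1,782.56
8 | $1,782.56 | $30.30 | $1,460.02 | $352.84
9 | $352.84 | $6.00 | $358.84 | $0.00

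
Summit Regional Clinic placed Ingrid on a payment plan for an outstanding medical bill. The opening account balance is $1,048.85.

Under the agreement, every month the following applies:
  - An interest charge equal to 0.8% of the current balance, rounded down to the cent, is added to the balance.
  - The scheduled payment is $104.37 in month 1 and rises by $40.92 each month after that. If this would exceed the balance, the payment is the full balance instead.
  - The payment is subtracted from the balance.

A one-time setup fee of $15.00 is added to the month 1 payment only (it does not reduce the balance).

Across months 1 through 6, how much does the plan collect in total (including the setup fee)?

$1,095.94

Month 1: opening $1,048.85; interest $8.39 → $1,057.24; payment $104.37 (+ $15.00 fee); balance $952.87
Month 2: opening $952.87; interest $7.62 → $960.49; payment $145.29; balance $815.20
Month 3: opening $815.20; interest $6.52 → $821.72; payment $186.21; balance $635.51
Month 4: opening $635.51; interest $5.08 → $640.59; payment $227.13; balance $413.46
Month 5: opening $413.46; interest $3.30 → $416.76; payment $268.05; balance $148.71
Month 6: opening $148.71; interest $1.18 → $149.89; payment $149.89; balance $0.00
Total paid: $1,095.94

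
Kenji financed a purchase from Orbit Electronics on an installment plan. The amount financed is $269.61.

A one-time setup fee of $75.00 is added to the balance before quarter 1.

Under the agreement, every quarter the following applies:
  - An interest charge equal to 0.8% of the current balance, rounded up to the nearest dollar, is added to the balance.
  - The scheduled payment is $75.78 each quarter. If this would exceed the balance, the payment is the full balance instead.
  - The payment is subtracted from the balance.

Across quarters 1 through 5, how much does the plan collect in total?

$355.61

# | Opening | Interest | Payment | End bal
1 | $344.61 | $3.00 | $75.78 | $271.83
2 | $271.83 | $3.00 | $75.78 | $199.05
3 | $199.05 | $2.00 | $75.78 | $125.27
4 | $125.27 | $2.00 | $75.78 | $51.49
5 | $51.49 | $1.00 | $52.49 | $0.00
Total paid: $355.61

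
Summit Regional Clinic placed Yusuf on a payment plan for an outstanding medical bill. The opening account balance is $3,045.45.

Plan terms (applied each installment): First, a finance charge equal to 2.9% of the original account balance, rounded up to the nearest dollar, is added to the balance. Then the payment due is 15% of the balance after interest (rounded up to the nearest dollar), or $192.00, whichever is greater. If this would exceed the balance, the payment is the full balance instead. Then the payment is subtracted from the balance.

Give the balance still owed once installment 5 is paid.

# | Opening | Interest | Payment | End bal
1 | $3,045.45 | $89.00 | $471.00 | $2,663.45
2 | $2,663.45 | $89.00 | $413.00 | $2,339.45
3 | $2,339.45 | $89.00 | $365.00 | $2,063.45
4 | $2,063.45 | $89.00 | $323.00 | $1,829.45
5 | $1,829.45 | $89.00 | $288.00 | $1,630.45

$1,630.45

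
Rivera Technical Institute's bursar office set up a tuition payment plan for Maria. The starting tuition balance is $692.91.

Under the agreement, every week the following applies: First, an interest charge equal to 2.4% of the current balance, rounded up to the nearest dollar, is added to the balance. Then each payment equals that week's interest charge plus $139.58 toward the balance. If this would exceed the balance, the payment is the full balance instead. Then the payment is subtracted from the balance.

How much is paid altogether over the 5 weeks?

Week 1: opening $692.91; interest $17.00 → $709.91; payment $156.58; balance $553.33
Week 2: opening $553.33; interest $14.00 → $567.33; payment $153.58; balance $413.75
Week 3: opening $413.75; interest $10.00 → $423.75; payment $149.58; balance $274.17
Week 4: opening $274.17; interest $7.00 → $281.17; payment $146.58; balance $134.59
Week 5: opening $134.59; interest $4.00 → $138.59; payment $138.59; balance $0.00
Total paid: $744.91

$744.91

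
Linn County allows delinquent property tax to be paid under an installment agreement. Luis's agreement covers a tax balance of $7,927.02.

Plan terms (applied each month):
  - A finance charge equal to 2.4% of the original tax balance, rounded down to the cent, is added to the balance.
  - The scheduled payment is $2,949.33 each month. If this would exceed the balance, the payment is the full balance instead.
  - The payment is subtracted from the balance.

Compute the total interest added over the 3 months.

# | Opening | Interest | Payment | End bal
1 | $7,927.02 | $190.24 | $2,949.33 | $5,167.93
2 | $5,167.93 | $190.24 | $2,949.33 | $2,408.84
3 | $2,408.84 | $190.24 | $2,599.08 | $0.00
Total interest: $190.24 + $190.24 + $190.24 = $570.72

$570.72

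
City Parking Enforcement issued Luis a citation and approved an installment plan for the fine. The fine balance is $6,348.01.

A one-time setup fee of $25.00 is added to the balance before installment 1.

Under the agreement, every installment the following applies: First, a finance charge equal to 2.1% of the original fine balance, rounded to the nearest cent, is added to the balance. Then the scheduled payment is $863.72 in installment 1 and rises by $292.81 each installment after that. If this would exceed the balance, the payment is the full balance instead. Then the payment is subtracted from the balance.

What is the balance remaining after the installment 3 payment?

$3,303.35

Installment 1: $6,373.01 +$133.31 interest = $6,506.32; pay $863.72 → $5,642.60
Installment 2: $5,642.60 +$133.31 interest = $5,775.91; pay $1,156.53 → $4,619.38
Installment 3: $4,619.38 +$133.31 interest = $4,752.69; pay $1,449.34 → $3,303.35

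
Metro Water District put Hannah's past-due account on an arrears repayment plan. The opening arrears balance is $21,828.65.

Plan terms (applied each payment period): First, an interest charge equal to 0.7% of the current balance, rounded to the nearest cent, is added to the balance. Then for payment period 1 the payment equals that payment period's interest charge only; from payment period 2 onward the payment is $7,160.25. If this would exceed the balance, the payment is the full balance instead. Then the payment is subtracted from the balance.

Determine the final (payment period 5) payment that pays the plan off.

$663.41

Payment period 1: opening $21,828.65; interest $152.80 → $21,981.45; payment $152.80; balance $21,828.65
Payment period 2: opening $21,828.65; interest $152.80 → $21,981.45; payment $7,160.25; balance $14,821.20
Payment period 3: opening $14,821.20; interest $103.75 → $14,924.95; payment $7,160.25; balance $7,764.70
Payment period 4: opening $7,764.70; interest $54.35 → $7,819.05; payment $7,160.25; balance $658.80
Payment period 5: opening $658.80; interest $4.61 → $663.41; payment $663.41; balance $0.00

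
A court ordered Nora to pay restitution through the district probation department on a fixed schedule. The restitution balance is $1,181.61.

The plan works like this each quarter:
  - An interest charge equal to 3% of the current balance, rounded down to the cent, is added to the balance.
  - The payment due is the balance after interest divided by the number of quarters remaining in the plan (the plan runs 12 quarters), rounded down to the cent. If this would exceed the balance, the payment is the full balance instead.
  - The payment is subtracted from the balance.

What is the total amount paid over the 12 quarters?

Quarter 1: opening $1,181.61; interest $35.44 → $1,217.05; payment $101.42; balance $1,115.63
Quarter 2: opening $1,115.63; interest $33.46 → $1,149.09; payment $104.46; balance $1,044.63
Quarter 3: opening $1,044.63; interest $31.33 → $1,075.96; payment $107.59; balance $968.37
Quarter 4: opening $968.37; interest $29.05 → $997.42; payment $110.82; balance $886.60
Quarter 5: opening $886.60; interest $26.59 → $913.19; payment $114.14; balance $799.05
Quarter 6: opening $799.05; interest $23.97 → $823.02; payment $117.57; balance $705.45
Quarter 7: opening $705.45; interest $21.16 → $726.61; payment $121.10; balance $605.51
Quarter 8: opening $605.51; interest $18.16 → $623.67; payment $124.73; balance $498.94
Quarter 9: opening $498.94; interest $14.96 → $513.90; payment $128.47; balance $385.43
Quarter 10: opening $385.43; interest $11.56 → $396.99; payment $132.33; balance $264.66
Quarter 11: opening $264.66; interest $7.93 → $272.59; payment $136.29; balance $136.30
Quarter 12: opening $136.30; interest $4.08 → $140.38; payment $140.38; balance $0.00
Total paid: $1,439.30

$1,439.30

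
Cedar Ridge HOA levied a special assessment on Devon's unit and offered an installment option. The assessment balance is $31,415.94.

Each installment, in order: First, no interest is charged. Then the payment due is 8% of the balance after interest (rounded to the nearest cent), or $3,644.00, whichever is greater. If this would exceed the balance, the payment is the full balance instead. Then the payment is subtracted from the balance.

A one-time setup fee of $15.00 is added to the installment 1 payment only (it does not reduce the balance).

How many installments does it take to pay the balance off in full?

Installment 1: $31,415.94 − $3,644.00 (+ $15.00 fee) → $27,771.94
Installment 2: $27,771.94 − $3,644.00 → $24,127.94
Installment 3: $24,127.94 − $3,644.00 → $20,483.94
Installment 4: $20,483.94 − $3,644.00 → $16,839.94
Installment 5: $16,839.94 − $3,644.00 → $13,195.94
Installment 6: $13,195.94 − $3,644.00 → $9,551.94
Installment 7: $9,551.94 − $3,644.00 → $5,907.94
Installment 8: $5,907.94 − $3,644.00 → $2,263.94
Installment 9: $2,263.94 − $2,263.94 → $0.00
Balance reaches $0.00 in installment 9.

9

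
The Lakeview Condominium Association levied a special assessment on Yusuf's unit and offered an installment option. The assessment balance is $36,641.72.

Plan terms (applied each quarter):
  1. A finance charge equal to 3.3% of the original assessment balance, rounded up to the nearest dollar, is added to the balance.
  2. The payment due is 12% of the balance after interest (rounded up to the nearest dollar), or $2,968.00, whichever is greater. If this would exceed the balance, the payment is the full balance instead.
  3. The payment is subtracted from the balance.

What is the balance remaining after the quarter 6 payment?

# | Opening | Interest | Payment | End bal
1 | $36,641.72 | $1,210.00 | $4,543.00 | $33,308.72
2 | $33,308.72 | $1,210.00 | $4,143.00 | $30,375.72
3 | $30,375.72 | $1,210.00 | $3,791.00 | $27,794.72
4 | $27,794.72 | $1,210.00 | $3,481.00 | $25,523.72
5 | $25,523.72 | $1,210.00 | $3,209.00 | $23,524.72
6 | $23,524.72 | $1,210.00 | $2,969.00 | $21,765.72

$21,765.72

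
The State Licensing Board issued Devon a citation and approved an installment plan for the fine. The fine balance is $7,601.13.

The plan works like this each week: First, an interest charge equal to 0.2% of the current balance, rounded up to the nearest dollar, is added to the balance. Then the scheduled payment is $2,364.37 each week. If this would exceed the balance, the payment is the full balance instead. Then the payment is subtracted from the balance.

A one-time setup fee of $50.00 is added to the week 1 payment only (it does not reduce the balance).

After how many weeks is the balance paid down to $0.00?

4

Week 1: opening $7,601.13; interest $16.00 → $7,617.13; payment $2,364.37 (+ $50.00 fee); balance $5,252.76
Week 2: opening $5,252.76; interest $11.00 → $5,263.76; payment $2,364.37; balance $2,899.39
Week 3: opening $2,899.39; interest $6.00 → $2,905.39; payment $2,364.37; balance $541.02
Week 4: opening $541.02; interest $2.00 → $543.02; payment $543.02; balance $0.00
Balance reaches $0.00 in week 4.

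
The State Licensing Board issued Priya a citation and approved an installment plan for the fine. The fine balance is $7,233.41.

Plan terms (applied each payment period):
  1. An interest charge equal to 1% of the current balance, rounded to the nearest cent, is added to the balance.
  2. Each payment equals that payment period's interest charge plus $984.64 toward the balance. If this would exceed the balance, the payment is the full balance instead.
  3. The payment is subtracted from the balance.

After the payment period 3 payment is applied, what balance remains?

$4,279.49

Payment period 1: $7,233.41 +$72.33 interest = $7,305.74; pay $1,056.97 → $6,248.77
Payment period 2: $6,248.77 +$62.49 interest = $6,311.26; pay $1,047.13 → $5,264.13
Payment period 3: $5,264.13 +$52.64 interest = $5,316.77; pay $1,037.28 → $4,279.49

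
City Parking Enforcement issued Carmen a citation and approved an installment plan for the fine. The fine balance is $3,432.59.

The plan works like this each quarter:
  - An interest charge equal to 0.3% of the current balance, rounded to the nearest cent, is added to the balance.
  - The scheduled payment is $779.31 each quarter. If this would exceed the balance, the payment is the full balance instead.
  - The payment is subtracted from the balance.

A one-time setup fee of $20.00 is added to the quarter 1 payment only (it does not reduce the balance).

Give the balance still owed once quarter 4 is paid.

Quarter 1: $3,432.59 +$10.30 interest = $3,442.89; pay $779.31 (+ $20.00 fee) → $2,663.58
Quarter 2: $2,663.58 +$7.99 interest = $2,671.57; pay $779.31 → $1,892.26
Quarter 3: $1,892.26 +$5.68 interest = $1,897.94; pay $779.31 → $1,118.63
Quarter 4: $1,118.63 +$3.36 interest = $1,121.99; pay $779.31 → $342.68

$342.68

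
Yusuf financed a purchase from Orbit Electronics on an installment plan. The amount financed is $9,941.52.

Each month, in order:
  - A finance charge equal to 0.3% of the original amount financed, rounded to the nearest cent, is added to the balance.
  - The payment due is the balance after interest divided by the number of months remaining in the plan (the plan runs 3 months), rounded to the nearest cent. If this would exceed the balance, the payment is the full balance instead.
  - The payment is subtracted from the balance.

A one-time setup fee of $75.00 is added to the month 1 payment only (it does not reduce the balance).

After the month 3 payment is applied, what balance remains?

Month 1: opening $9,941.52; interest $29.82 → $9,971.34; payment $3,323.78 (+ $75.00 fee); balance $6,647.56
Month 2: opening $6,647.56; interest $29.82 → $6,677.38; payment $3,338.69; balance $3,338.69
Month 3: opening $3,338.69; interest $29.82 → $3,368.51; payment $3,368.51; balance $0.00

$0.00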